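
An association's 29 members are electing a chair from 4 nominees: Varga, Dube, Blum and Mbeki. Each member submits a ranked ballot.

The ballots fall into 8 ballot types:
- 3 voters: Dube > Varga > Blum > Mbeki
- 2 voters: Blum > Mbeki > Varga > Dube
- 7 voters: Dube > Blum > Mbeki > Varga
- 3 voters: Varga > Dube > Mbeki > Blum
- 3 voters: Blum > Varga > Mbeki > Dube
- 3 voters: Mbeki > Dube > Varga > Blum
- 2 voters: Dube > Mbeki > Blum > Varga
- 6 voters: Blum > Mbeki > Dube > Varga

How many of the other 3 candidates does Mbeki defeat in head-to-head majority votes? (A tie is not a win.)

1

Mbeki against each rival (29 voters):
Mbeki vs Varga: 20 to 9, Mbeki.
Mbeki vs Dube: Dube wins 15–14.
Mbeki vs Blum: 3+3+2 = 8 for Mbeki, 21 for Blum — Blum by 21–8.
Mbeki beats Varga; loses to Dube, Blum — 1 pairwise win.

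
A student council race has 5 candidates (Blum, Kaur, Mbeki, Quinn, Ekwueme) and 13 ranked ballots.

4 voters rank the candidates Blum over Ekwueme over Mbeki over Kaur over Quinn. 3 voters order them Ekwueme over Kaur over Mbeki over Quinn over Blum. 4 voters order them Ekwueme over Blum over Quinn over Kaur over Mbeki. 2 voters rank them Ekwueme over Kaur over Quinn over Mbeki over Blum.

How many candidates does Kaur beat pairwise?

Kaur against each rival (13 voters):
Kaur vs Blum: Blum wins 8–5.
Kaur–Mbeki: Kaur 9–4.
Kaur vs Quinn: Kaur wins 9–4.
Kaur vs Ekwueme: Kaur preferred on 0 ballots; Ekwueme wins 13–0.
Kaur beats Mbeki, Quinn; loses to Blum, Ekwueme — 2 pairwise wins.

2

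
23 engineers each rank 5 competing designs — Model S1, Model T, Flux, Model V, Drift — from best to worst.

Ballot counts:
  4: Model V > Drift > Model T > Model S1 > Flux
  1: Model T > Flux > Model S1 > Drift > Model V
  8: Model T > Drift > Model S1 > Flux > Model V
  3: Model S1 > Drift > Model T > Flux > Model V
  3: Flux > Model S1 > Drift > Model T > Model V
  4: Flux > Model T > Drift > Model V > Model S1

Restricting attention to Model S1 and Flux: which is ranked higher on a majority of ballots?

Model S1

Ballots ranking Model S1 above Flux: 4 + 8 + 3 = 15.
Ballots ranking Flux above Model S1: 23 − 15 = 8.
Model S1 wins the head-to-head 15–8.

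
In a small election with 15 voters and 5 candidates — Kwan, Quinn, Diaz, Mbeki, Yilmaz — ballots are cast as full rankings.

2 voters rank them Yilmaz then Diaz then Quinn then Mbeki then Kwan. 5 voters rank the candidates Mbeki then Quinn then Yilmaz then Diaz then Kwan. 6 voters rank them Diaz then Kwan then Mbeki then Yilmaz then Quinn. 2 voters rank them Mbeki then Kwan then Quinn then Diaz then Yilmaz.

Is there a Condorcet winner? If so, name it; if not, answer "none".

Pairwise majorities:
Kwan vs Quinn: Kwan, 8–7.
Kwan–Diaz: Diaz 13–2.
Kwan–Mbeki: Mbeki 9–6.
Kwan vs Yilmaz: Kwan, 8–7.
Quinn vs Diaz: Diaz, 8–7.
Quinn vs Mbeki: Mbeki wins 13–2.
Quinn vs Yilmaz: Yilmaz, 8–7.
Diaz vs Mbeki: Diaz wins 8–7.
Diaz vs Yilmaz: Diaz, 8–7.
Mbeki–Yilmaz: Mbeki 13–2.
Only Diaz has no losses; Diaz is the Condorcet winner.

Diaz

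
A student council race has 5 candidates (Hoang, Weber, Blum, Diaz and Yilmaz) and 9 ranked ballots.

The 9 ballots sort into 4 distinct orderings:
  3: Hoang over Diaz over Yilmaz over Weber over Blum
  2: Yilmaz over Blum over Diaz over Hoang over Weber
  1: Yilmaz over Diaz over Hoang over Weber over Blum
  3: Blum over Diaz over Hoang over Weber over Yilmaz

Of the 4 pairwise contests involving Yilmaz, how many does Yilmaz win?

2

Yilmaz against each rival (9 voters):
Yilmaz vs Hoang: Yilmaz is ranked higher on 2+1 = 3 ballots, Hoang on 6. Hoang wins 6–3.
Yilmaz vs Weber: Yilmaz wins 6–3.
Yilmaz vs Blum: Yilmaz wins 6–3.
Yilmaz vs Diaz: Diaz, 6–3.
Yilmaz beats Weber, Blum; loses to Hoang, Diaz — 2 pairwise wins.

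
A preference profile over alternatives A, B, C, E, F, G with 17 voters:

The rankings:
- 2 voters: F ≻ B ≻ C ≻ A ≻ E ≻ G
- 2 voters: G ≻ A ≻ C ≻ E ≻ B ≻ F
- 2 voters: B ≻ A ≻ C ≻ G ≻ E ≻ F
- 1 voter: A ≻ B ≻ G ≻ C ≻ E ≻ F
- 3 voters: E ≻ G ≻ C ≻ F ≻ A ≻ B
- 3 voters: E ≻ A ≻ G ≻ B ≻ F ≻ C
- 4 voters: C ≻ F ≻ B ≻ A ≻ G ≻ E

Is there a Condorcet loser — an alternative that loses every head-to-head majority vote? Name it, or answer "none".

none

Head-to-head results (17 voters):
A vs B: 9 to 8, A.
A vs C: C wins 9–8.
A vs E: 2+2+2+1+4 = 11 for A, 6 for E — A by 11–6.
A vs F: F wins 9–8.
A–G: A 12–5.
B vs C: B is ranked higher on 2+2+1+3 = 8 ballots, C on 9. C wins 9–8.
B vs E: B preferred on 2+2+1+4 = 9 ballots; B wins 9–8.
B vs F: 2+2+1+3 = 8 for B, 9 for F — F by 9–8.
B vs G: B is ranked higher on 2+2+1+4 = 9 ballots, G on 8. B wins 9–8.
C vs E: C, 11–6.
C vs F: C preferred on 2+2+1+3+4 = 12 ballots; C wins 12–5.
C vs G: 8 to 9, G.
E–F: E 11–6.
E–G: G 9–8.
F vs G: F preferred on 2+4 = 6 ballots; G wins 11–6.
Every alternative wins at least one matchup (A beats B; B beats E; C beats A; E beats F; F beats A; G beats C), so there is no Condorcet loser.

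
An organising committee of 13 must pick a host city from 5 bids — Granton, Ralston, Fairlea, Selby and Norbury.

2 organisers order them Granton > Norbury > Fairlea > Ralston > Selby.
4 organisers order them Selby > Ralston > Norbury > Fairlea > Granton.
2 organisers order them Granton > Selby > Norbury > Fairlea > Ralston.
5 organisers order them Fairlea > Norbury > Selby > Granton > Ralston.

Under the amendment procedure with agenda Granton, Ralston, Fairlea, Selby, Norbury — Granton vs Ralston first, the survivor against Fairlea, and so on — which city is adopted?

Round 1: Granton vs Ralston — 9–4, Granton advances.
Round 2: Granton vs Fairlea — 4–9, Fairlea advances.
Round 3: Fairlea vs Selby — 7–6, Fairlea advances.
Round 4: Fairlea vs Norbury — 5–8, Norbury advances.
The agenda winner is Norbury.

Norbury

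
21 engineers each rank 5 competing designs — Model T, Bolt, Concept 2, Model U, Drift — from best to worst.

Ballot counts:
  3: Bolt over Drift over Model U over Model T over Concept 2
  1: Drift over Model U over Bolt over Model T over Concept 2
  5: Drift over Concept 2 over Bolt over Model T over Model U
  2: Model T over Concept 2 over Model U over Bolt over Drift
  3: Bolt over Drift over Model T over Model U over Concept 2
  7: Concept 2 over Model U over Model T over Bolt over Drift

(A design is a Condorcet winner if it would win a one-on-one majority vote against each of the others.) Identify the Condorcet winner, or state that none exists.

Check each pair by majority over 21 ballots:
Model T–Bolt: Bolt 12–9.
Model T vs Concept 2: 3+1+2+3 = 9 for Model T, 12 for Concept 2 — Concept 2 by 12–9.
Model T vs Model U: Model U, 11–10.
Model T vs Drift: 2+7 = 9 for Model T, 12 for Drift — Drift by 12–9.
Bolt–Concept 2: Concept 2 14–7.
Bolt vs Model U: Bolt, 11–10.
Bolt vs Drift: Bolt wins 15–6.
Concept 2 vs Model U: Concept 2 wins 14–7.
Concept 2 vs Drift: Concept 2 preferred on 2+7 = 9 ballots; Drift wins 12–9.
Model U vs Drift: Drift wins 12–9.
Every design loses at least once (Model T loses to Bolt; Bolt loses to Concept 2; Concept 2 loses to Drift; Model U loses to Bolt; Drift loses to Bolt). The majority relation contains the cycle Bolt > Drift > Concept 2 > Bolt, so there is no Condorcet winner.

none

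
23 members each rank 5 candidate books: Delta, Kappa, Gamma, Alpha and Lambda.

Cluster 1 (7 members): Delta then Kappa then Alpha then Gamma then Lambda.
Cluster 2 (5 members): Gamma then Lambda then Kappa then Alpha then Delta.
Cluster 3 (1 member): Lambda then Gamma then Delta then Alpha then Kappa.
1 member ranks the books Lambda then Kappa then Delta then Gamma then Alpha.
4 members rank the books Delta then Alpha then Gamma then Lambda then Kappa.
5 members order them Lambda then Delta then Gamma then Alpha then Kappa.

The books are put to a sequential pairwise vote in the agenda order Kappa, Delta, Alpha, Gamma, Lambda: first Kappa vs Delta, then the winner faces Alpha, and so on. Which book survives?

Lambda

Round 1: Kappa vs Delta — 6–17, Delta advances.
Round 2: Delta vs Alpha — 18–5, Delta advances.
Round 3: Delta vs Gamma — 17–6, Delta advances.
Round 4: Delta vs Lambda — 11–12, Lambda advances.
The agenda winner is Lambda.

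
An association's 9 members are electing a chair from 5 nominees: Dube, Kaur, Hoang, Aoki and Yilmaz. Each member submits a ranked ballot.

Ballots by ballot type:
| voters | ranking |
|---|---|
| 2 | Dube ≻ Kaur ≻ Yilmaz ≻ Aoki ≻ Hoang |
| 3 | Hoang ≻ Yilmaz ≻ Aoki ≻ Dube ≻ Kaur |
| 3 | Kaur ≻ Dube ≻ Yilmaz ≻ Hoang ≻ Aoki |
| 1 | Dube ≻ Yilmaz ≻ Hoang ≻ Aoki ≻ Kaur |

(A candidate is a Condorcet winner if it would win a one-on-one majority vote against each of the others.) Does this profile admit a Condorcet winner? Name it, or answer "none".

Dube

Pairwise majorities:
Dube vs Kaur: Dube, 6–3.
Dube vs Hoang: Dube wins 6–3.
Dube vs Aoki: Dube, 6–3.
Dube vs Yilmaz: Dube, 6–3.
Kaur vs Hoang: Kaur wins 5–4.
Kaur vs Aoki: Kaur, 5–4.
Kaur–Yilmaz: Kaur 5–4.
Hoang vs Aoki: Hoang wins 7–2.
Hoang–Yilmaz: Yilmaz 6–3.
Aoki vs Yilmaz: Yilmaz wins 9–0.
Only Dube has no losses; Dube is the Condorcet winner.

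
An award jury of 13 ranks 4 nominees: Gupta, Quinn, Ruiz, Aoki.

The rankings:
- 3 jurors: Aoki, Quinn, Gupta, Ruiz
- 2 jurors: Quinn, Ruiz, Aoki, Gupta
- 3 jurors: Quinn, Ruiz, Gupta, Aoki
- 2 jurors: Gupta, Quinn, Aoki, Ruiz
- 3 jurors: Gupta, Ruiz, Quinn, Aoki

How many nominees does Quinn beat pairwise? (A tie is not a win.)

Quinn against each rival (13 jurors):
Quinn vs Gupta: Quinn, 8–5.
Quinn vs Ruiz: Quinn preferred on 3+2+3+2 = 10 ballots; Quinn wins 10–3.
Quinn vs Aoki: Quinn preferred on 2+3+2+3 = 10 ballots; Quinn wins 10–3.
Quinn beats Gupta, Ruiz, Aoki — 3 pairwise wins.

3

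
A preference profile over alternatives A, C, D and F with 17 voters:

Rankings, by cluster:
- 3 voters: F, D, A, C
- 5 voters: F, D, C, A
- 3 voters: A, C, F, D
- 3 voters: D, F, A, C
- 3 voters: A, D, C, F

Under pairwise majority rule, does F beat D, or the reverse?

F

Ballots ranking F above D: 3 + 5 + 3 = 11.
Ballots ranking D above F: 17 − 11 = 6.
F wins the head-to-head 11–6.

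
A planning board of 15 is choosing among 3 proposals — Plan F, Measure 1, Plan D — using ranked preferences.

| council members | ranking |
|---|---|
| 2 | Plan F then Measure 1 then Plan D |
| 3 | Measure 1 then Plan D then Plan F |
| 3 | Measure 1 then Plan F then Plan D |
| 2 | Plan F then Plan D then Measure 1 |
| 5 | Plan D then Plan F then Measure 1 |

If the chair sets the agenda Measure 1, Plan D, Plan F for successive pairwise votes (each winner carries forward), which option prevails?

Plan F

Round 1: Measure 1 vs Plan D — 8–7, Measure 1 advances.
Round 2: Measure 1 vs Plan F — 6–9, Plan F advances.
The agenda winner is Plan F.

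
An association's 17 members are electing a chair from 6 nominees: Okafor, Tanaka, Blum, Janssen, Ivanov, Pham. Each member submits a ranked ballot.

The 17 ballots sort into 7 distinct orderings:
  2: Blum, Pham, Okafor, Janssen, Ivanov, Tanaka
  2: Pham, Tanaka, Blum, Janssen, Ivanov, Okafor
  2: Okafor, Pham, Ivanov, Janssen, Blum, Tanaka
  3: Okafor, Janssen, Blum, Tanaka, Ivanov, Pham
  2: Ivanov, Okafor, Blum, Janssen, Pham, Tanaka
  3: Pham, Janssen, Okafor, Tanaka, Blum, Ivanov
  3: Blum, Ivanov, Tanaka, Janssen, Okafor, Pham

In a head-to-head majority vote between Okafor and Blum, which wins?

Okafor

Ballots ranking Okafor above Blum: 2 + 3 + 2 + 3 = 10.
Ballots ranking Blum above Okafor: 17 − 10 = 7.
Okafor wins the head-to-head 10–7.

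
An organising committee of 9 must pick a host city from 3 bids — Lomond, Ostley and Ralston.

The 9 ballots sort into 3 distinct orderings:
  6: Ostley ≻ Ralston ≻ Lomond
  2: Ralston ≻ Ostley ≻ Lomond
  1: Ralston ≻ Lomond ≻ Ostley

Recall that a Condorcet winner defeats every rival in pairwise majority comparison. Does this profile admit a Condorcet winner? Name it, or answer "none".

Ostley

Check each pair by majority over 9 ballots:
Lomond–Ostley: Ostley 8–1.
Lomond vs Ralston: Ralston, 9–0.
Ostley vs Ralston: Ostley, 6–3.
Ostley beats each of Lomond, Ralston — Ostley is the Condorcet winner.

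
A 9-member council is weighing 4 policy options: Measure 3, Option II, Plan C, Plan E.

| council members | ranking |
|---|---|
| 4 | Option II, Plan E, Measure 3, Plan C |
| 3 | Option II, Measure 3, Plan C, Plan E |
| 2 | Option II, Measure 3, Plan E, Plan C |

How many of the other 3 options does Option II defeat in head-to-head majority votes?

Option II against each rival (9 council members):
Option II vs Measure 3: 9 to 0, Option II.
Option II vs Plan C: Option II wins 9–0.
Option II vs Plan E: 4+3+2 = 9 for Option II, 0 for Plan E — Option II by 9–0.
Option II beats Measure 3, Plan C, Plan E — 3 pairwise wins.

3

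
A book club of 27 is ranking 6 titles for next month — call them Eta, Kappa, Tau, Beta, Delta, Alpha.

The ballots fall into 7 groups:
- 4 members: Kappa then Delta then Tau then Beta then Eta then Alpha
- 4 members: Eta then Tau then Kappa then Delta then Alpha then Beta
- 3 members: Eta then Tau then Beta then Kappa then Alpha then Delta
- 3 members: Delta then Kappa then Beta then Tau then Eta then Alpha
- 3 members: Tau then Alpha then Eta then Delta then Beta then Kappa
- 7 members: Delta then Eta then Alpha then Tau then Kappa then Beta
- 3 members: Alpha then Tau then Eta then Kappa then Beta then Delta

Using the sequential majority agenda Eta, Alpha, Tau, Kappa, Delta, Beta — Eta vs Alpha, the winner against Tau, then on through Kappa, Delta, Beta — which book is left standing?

Delta

Round 1: Eta vs Alpha — 21–6, Eta advances.
Round 2: Eta vs Tau — 14–13, Eta advances.
Round 3: Eta vs Kappa — 20–7, Eta advances.
Round 4: Eta vs Delta — 13–14, Delta advances.
Round 5: Delta vs Beta — 21–6, Delta advances.
Delta survives the agenda.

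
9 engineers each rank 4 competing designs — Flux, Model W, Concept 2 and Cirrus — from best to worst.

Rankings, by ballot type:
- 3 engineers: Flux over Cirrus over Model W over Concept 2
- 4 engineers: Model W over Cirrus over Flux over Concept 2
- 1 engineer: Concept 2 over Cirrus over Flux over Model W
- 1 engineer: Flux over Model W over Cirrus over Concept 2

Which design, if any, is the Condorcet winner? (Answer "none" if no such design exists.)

none

Head-to-head results (9 engineers):
Flux vs Model W: Flux is ranked higher on 3+1+1 = 5 ballots, Model W on 4. Flux wins 5–4.
Flux vs Concept 2: 8 to 1, Flux.
Flux vs Cirrus: Cirrus wins 5–4.
Model W vs Concept 2: Model W, 8–1.
Model W vs Cirrus: 5 to 4, Model W.
Concept 2 vs Cirrus: Cirrus wins 8–1.
Every design loses at least once (Flux loses to Cirrus; Model W loses to Flux; Concept 2 loses to Flux; Cirrus loses to Model W). The majority relation contains the cycle Flux > Model W > Cirrus > Flux, so there is no Condorcet winner.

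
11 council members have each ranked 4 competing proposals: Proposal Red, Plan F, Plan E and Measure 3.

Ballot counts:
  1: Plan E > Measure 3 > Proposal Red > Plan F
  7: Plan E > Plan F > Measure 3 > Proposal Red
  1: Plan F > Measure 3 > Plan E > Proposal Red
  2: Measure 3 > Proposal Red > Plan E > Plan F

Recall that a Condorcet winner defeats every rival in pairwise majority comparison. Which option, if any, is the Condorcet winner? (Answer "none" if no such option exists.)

Plan E

Pairwise majorities:
Proposal Red vs Plan F: 1+2 = 3 for Proposal Red, 8 for Plan F — Plan F by 8–3.
Proposal Red vs Plan E: Plan E wins 9–2.
Proposal Red vs Measure 3: Measure 3 wins 11–0.
Plan F vs Plan E: Plan F is ranked higher on 1 ballot, Plan E on 10. Plan E wins 10–1.
Plan F vs Measure 3: Plan F wins 8–3.
Plan E vs Measure 3: Plan E is ranked higher on 1+7 = 8 ballots, Measure 3 on 3. Plan E wins 8–3.
Plan E wins every pairwise contest, so Plan E is the Condorcet winner.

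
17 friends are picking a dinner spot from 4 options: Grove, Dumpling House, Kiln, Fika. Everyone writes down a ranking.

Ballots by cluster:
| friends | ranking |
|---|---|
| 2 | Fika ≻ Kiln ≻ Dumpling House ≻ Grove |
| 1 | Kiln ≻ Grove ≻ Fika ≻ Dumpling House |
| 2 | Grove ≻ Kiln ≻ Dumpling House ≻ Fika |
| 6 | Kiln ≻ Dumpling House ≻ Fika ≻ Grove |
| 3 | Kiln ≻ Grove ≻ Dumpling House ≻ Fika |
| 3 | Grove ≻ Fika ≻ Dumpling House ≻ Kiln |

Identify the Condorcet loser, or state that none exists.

Fika

Pairwise majorities:
Grove vs Dumpling House: Grove wins 9–8.
Grove vs Kiln: Kiln, 12–5.
Grove vs Fika: Grove, 9–8.
Dumpling House vs Kiln: Dumpling House is ranked higher on 3 ballots, Kiln on 14. Kiln wins 14–3.
Dumpling House–Fika: Dumpling House 11–6.
Kiln vs Fika: Kiln preferred on 1+2+6+3 = 12 ballots; Kiln wins 12–5.
Fika is beaten in every head-to-head and is the Condorcet loser.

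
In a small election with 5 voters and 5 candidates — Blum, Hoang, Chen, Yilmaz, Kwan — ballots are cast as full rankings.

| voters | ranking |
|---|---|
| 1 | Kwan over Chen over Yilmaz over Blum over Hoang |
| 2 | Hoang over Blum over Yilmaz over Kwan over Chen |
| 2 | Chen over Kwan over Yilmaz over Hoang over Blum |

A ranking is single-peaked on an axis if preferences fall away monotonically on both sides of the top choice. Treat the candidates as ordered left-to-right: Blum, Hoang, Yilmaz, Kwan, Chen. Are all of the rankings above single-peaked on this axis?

no

Axis positions: Blum=1, Hoang=2, Yilmaz=3, Kwan=4, Chen=5.
Faction 1: ranking walks positions 4-5-3-1-2; Blum is ranked above Hoang even though Hoang lies between Blum and the peak Kwan on the axis — preferences dip and rise again. Not single-peaked.
Faction 2 (peak Hoang at position 2): ranking walks positions 2-1-3-4-5, expanding outward from the peak — single-peaked.
Faction 3 (peak Chen at position 5): ranking walks positions 5-4-3-2-1, expanding outward from the peak — single-peaked.
Faction 1 violates single-peakedness, so the profile is not single-peaked on this axis.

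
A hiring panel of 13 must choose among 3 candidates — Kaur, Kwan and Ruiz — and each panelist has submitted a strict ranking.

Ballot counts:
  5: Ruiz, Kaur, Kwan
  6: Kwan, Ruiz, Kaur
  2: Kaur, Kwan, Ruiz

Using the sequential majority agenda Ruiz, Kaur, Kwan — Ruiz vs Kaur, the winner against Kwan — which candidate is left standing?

Kwan

Round 1: Ruiz vs Kaur — 11–2, Ruiz advances.
Round 2: Ruiz vs Kwan — 5–8, Kwan advances.
The agenda winner is Kwan.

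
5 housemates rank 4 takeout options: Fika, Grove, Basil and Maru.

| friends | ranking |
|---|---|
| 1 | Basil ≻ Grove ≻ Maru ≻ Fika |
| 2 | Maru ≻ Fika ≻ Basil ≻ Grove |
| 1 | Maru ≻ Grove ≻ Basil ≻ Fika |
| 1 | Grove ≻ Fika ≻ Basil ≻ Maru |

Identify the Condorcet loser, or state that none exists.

Head-to-head results (5 friends):
Fika vs Grove: Grove, 3–2.
Fika–Basil: Fika 3–2.
Fika vs Maru: 1 for Fika, 4 for Maru — Maru by 4–1.
Grove vs Basil: Basil wins 3–2.
Grove vs Maru: Maru, 3–2.
Basil vs Maru: 2 to 3, Maru.
No restaurant is winless: Fika beats Basil; Grove beats Fika; Basil beats Grove; Maru beats Fika. There is no Condorcet loser.

none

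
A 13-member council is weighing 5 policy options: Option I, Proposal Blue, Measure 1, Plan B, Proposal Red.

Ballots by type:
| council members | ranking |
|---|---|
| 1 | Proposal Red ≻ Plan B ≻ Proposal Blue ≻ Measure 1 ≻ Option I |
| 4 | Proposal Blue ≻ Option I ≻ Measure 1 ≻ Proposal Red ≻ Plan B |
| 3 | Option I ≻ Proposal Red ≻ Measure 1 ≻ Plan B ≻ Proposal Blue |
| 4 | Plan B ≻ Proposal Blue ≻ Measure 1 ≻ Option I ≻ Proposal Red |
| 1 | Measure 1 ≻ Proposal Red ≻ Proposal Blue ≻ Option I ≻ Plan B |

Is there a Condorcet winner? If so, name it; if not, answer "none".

none

Head-to-head results (13 council members):
Option I vs Proposal Blue: Proposal Blue wins 10–3.
Option I vs Measure 1: Option I wins 7–6.
Option I vs Plan B: Option I wins 8–5.
Option I vs Proposal Red: Option I wins 11–2.
Proposal Blue vs Measure 1: Proposal Blue wins 9–4.
Proposal Blue–Plan B: Plan B 8–5.
Proposal Blue–Proposal Red: Proposal Blue 8–5.
Measure 1 vs Plan B: Measure 1 wins 8–5.
Measure 1 vs Proposal Red: Measure 1 wins 9–4.
Plan B vs Proposal Red: Proposal Red, 9–4.
Every option loses at least once (Option I loses to Proposal Blue; Proposal Blue loses to Plan B; Measure 1 loses to Option I; Plan B loses to Option I; Proposal Red loses to Option I). The majority relation contains the cycle Option I → Plan B → Proposal Blue → Option I, so there is no Condorcet winner.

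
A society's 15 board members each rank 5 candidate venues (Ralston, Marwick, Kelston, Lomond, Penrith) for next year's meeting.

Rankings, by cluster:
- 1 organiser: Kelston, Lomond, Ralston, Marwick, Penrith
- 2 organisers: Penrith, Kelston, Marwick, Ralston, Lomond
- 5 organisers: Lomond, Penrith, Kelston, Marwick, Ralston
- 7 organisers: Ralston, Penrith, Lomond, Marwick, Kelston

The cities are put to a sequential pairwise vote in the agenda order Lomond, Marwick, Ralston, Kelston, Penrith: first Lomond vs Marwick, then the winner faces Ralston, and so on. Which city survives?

Round 1: Lomond vs Marwick — 13–2, Lomond advances.
Round 2: Lomond vs Ralston — 6–9, Ralston advances.
Round 3: Ralston vs Kelston — 7–8, Kelston advances.
Round 4: Kelston vs Penrith — 1–14, Penrith advances.
The agenda winner is Penrith.

Penrith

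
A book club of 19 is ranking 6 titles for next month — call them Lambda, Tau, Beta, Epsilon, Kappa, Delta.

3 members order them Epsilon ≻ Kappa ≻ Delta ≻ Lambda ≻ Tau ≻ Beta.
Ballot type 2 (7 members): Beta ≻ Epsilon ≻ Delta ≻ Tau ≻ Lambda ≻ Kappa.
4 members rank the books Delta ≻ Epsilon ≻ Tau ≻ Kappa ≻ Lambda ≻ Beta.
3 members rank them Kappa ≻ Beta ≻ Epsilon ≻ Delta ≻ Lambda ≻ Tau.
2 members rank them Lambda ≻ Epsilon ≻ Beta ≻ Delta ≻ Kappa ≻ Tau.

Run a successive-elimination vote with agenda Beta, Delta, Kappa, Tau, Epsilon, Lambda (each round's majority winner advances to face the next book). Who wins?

Epsilon

Round 1: Beta vs Delta — 12–7, Beta advances.
Round 2: Beta vs Kappa — 9–10, Kappa advances.
Round 3: Kappa vs Tau — 8–11, Tau advances.
Round 4: Tau vs Epsilon — 0–19, Epsilon advances.
Round 5: Epsilon vs Lambda — 17–2, Epsilon advances.
Epsilon survives the agenda.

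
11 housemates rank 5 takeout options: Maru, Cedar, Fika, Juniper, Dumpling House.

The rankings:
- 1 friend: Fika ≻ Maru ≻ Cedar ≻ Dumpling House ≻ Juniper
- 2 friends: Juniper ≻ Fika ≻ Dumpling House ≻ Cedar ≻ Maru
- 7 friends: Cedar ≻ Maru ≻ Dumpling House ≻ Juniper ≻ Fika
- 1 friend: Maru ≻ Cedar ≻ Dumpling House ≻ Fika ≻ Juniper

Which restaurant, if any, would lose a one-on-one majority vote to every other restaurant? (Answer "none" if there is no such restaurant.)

Pairwise majorities:
Maru vs Cedar: 1+1 = 2 for Maru, 9 for Cedar — Cedar by 9–2.
Maru vs Fika: Maru wins 8–3.
Maru vs Juniper: Maru wins 9–2.
Maru–Dumpling House: Maru 9–2.
Cedar vs Fika: Cedar preferred on 7+1 = 8 ballots; Cedar wins 8–3.
Cedar vs Juniper: Cedar preferred on 1+7+1 = 9 ballots; Cedar wins 9–2.
Cedar vs Dumpling House: Cedar wins 9–2.
Fika vs Juniper: Juniper wins 9–2.
Fika–Dumpling House: Dumpling House 8–3.
Juniper vs Dumpling House: Juniper is ranked higher on 2 ballots, Dumpling House on 9. Dumpling House wins 9–2.
Fika is beaten in every head-to-head and is the Condorcet loser.

Fika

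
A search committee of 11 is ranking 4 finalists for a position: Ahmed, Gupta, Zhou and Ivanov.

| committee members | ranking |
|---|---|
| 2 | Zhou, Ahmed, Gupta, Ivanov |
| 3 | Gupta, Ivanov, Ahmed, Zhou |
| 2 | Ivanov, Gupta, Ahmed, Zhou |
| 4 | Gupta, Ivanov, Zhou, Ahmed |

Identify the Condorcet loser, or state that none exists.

Ahmed

Pairwise majorities:
Ahmed vs Gupta: Gupta wins 9–2.
Ahmed vs Zhou: Zhou wins 6–5.
Ahmed vs Ivanov: Ahmed preferred on 2 ballots; Ivanov wins 9–2.
Gupta vs Zhou: Gupta, 9–2.
Gupta vs Ivanov: Gupta is ranked higher on 2+3+4 = 9 ballots, Ivanov on 2. Gupta wins 9–2.
Zhou vs Ivanov: Zhou preferred on 2 ballots; Ivanov wins 9–2.
Ahmed loses to every other candidate — it is the Condorcet loser.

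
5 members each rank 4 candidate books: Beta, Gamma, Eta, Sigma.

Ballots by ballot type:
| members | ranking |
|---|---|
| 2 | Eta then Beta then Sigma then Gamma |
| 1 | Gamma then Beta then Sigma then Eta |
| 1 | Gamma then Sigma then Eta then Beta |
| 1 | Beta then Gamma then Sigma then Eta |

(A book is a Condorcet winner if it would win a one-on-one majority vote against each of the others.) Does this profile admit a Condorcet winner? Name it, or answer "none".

Head-to-head results (5 members):
Beta vs Gamma: Beta wins 3–2.
Beta vs Eta: Beta is ranked higher on 1+1 = 2 ballots, Eta on 3. Eta wins 3–2.
Beta vs Sigma: Beta preferred on 2+1+1 = 4 ballots; Beta wins 4–1.
Gamma vs Eta: Gamma preferred on 1+1+1 = 3 ballots; Gamma wins 3–2.
Gamma vs Sigma: 1+1+1 = 3 for Gamma, 2 for Sigma — Gamma by 3–2.
Eta vs Sigma: 2 to 3, Sigma.
Each book drops at least one matchup (Beta loses to Eta; Gamma loses to Beta; Eta loses to Gamma; Sigma loses to Beta); the cycle Beta > Gamma > Eta > Beta rules out a Condorcet winner.

none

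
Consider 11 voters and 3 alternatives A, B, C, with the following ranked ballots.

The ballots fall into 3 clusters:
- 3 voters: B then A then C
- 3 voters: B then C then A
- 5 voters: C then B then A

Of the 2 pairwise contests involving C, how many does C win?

1

C against each rival (11 voters):
C vs A: C, 8–3.
C vs B: C is ranked higher on 5 ballots, B on 6. B wins 6–5.
C beats A; loses to B — 1 pairwise win.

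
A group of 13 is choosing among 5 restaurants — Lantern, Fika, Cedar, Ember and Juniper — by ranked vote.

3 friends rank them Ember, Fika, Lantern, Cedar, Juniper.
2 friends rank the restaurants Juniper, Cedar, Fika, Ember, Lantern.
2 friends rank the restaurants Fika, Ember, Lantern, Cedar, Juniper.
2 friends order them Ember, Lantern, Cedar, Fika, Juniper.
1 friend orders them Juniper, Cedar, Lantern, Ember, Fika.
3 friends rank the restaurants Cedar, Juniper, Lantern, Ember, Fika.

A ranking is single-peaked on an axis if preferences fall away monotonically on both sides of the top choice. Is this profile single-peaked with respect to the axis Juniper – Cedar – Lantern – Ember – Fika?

no

Axis positions: Juniper=1, Cedar=2, Lantern=3, Ember=4, Fika=5.
Group 1 (peak Ember at position 4): ranking walks positions 4-5-3-2-1, expanding outward from the peak — single-peaked.
Group 2: ranking walks positions 1-2-5-4-3; Fika is ranked above Lantern even though Lantern lies between Fika and the peak Juniper on the axis — preferences dip and rise again. Not single-peaked.
Group 3 (peak Fika at position 5): ranking walks positions 5-4-3-2-1, expanding outward from the peak — single-peaked.
Group 4 (peak Ember at position 4): ranking walks positions 4-3-2-5-1, expanding outward from the peak — single-peaked.
Group 5 (peak Juniper at position 1): ranking walks positions 1-2-3-4-5, expanding outward from the peak — single-peaked.
Group 6 (peak Cedar at position 2): ranking walks positions 2-1-3-4-5, expanding outward from the peak — single-peaked.
Group 2 violates single-peakedness, so the profile is not single-peaked on this axis.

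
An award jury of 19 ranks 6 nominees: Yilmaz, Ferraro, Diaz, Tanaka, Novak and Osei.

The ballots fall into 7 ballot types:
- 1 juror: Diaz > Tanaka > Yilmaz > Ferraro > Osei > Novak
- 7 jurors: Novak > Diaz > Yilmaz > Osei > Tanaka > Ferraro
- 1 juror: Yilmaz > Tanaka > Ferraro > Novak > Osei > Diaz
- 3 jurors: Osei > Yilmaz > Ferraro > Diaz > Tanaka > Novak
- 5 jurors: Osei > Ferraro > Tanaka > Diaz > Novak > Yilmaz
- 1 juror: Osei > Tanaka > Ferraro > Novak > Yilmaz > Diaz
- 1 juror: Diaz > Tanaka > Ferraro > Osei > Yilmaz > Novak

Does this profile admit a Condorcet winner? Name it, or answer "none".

Head-to-head results (19 jurors):
Yilmaz vs Ferraro: 12 to 7, Yilmaz.
Yilmaz vs Diaz: Yilmaz is ranked higher on 1+3+1 = 5 ballots, Diaz on 14. Diaz wins 14–5.
Yilmaz vs Tanaka: Yilmaz preferred on 7+1+3 = 11 ballots; Yilmaz wins 11–8.
Yilmaz vs Novak: 6 to 13, Novak.
Yilmaz vs Osei: 9 to 10, Osei.
Ferraro vs Diaz: 1+3+5+1 = 10 for Ferraro, 9 for Diaz — Ferraro by 10–9.
Ferraro vs Tanaka: Ferraro preferred on 3+5 = 8 ballots; Tanaka wins 11–8.
Ferraro vs Novak: Ferraro is ranked higher on 1+1+3+5+1+1 = 12 ballots, Novak on 7. Ferraro wins 12–7.
Ferraro vs Osei: Ferraro is ranked higher on 1+1+1 = 3 ballots, Osei on 16. Osei wins 16–3.
Diaz vs Tanaka: 1+7+3+1 = 12 for Diaz, 7 for Tanaka — Diaz by 12–7.
Diaz vs Novak: 1+3+5+1 = 10 for Diaz, 9 for Novak — Diaz by 10–9.
Diaz vs Osei: Diaz is ranked higher on 1+7+1 = 9 ballots, Osei on 10. Osei wins 10–9.
Tanaka vs Novak: 1+1+3+5+1+1 = 12 for Tanaka, 7 for Novak — Tanaka by 12–7.
Tanaka vs Osei: 3 to 16, Osei.
Novak vs Osei: 8 to 11, Osei.
Osei beats each of Yilmaz, Ferraro, Diaz, Tanaka, Novak — Osei is the Condorcet winner.

Osei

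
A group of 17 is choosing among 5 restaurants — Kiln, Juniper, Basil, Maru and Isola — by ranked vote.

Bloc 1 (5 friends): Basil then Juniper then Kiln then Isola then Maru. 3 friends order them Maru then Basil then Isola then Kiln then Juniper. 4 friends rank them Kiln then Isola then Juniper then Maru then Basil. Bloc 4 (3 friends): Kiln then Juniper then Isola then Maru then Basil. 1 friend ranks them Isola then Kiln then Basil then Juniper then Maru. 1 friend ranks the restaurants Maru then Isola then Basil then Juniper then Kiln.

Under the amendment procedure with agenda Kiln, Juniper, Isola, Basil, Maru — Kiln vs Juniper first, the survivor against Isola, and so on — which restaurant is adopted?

Round 1: Kiln vs Juniper — 11–6, Kiln advances.
Round 2: Kiln vs Isola — 12–5, Kiln advances.
Round 3: Kiln vs Basil — 8–9, Basil advances.
Round 4: Basil vs Maru — 6–11, Maru advances.
Maru survives the agenda.

Maru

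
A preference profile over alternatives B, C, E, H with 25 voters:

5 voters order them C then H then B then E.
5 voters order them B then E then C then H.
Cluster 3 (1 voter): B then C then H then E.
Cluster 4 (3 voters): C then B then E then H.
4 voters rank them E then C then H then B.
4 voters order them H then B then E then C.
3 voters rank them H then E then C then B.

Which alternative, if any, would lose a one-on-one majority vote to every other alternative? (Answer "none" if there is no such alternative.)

Head-to-head results (25 voters):
B vs C: 5+1+4 = 10 for B, 15 for C — C by 15–10.
B vs E: B, 18–7.
B vs H: B preferred on 5+1+3 = 9 ballots; H wins 16–9.
C vs E: E, 16–9.
C vs H: C wins 18–7.
E–H: H 13–12.
Every alternative wins at least one matchup (B beats E; C beats B; E beats C; H beats B), so there is no Condorcet loser.

none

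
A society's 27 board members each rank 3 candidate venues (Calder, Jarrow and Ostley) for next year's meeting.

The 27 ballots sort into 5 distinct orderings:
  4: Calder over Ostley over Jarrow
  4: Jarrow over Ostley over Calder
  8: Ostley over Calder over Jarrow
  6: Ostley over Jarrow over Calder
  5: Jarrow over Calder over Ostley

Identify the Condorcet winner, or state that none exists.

Check each pair by majority over 27 ballots:
Calder vs Jarrow: 12 to 15, Jarrow.
Calder vs Ostley: Calder preferred on 4+5 = 9 ballots; Ostley wins 18–9.
Jarrow vs Ostley: 9 to 18, Ostley.
Ostley beats each of Calder, Jarrow — Ostley is the Condorcet winner.

Ostley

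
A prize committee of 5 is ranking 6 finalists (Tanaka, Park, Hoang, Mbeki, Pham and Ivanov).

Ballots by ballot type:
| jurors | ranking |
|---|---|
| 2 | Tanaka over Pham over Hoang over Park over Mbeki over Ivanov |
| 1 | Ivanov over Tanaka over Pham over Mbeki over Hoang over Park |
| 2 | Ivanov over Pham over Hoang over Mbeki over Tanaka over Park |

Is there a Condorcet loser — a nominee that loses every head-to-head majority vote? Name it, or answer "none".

Park

Pairwise majorities:
Tanaka vs Park: Tanaka wins 5–0.
Tanaka vs Hoang: Tanaka is ranked higher on 2+1 = 3 ballots, Hoang on 2. Tanaka wins 3–2.
Tanaka vs Mbeki: Tanaka, 3–2.
Tanaka vs Pham: Tanaka is ranked higher on 2+1 = 3 ballots, Pham on 2. Tanaka wins 3–2.
Tanaka vs Ivanov: 2 for Tanaka, 3 for Ivanov — Ivanov by 3–2.
Park vs Hoang: 0 to 5, Hoang.
Park vs Mbeki: Mbeki wins 3–2.
Park–Pham: Pham 5–0.
Park vs Ivanov: Ivanov, 3–2.
Hoang–Mbeki: Hoang 4–1.
Hoang vs Pham: 0 to 5, Pham.
Hoang vs Ivanov: Ivanov, 3–2.
Mbeki vs Pham: Mbeki is ranked higher on 0 ballots, Pham on 5. Pham wins 5–0.
Mbeki vs Ivanov: Mbeki preferred on 2 ballots; Ivanov wins 3–2.
Pham vs Ivanov: Ivanov, 3–2.
Park is beaten in every head-to-head and is the Condorcet loser.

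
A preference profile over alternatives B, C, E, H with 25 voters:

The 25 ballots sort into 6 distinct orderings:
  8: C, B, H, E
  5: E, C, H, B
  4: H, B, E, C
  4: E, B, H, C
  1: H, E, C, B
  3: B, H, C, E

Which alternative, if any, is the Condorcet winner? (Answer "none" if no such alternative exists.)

none

Pairwise majorities:
B vs C: 11 to 14, C.
B vs E: 15 to 10, B.
B vs H: 8+4+3 = 15 for B, 10 for H — B by 15–10.
C vs E: C is ranked higher on 8+3 = 11 ballots, E on 14. E wins 14–11.
C vs H: C preferred on 8+5 = 13 ballots; C wins 13–12.
E vs H: E preferred on 5+4 = 9 ballots; H wins 16–9.
Each alternative drops at least one matchup (B loses to C; C loses to E; E loses to B; H loses to B); the cycle B > E > C > B rules out a Condorcet winner.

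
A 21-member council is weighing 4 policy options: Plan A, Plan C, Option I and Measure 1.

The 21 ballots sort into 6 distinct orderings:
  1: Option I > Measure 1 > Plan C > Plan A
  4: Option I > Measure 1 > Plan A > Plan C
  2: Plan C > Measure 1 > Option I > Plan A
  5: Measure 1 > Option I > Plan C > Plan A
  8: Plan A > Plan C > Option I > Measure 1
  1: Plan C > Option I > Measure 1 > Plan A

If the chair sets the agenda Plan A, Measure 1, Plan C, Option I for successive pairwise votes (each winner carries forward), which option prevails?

Plan C

Round 1: Plan A vs Measure 1 — 8–13, Measure 1 advances.
Round 2: Measure 1 vs Plan C — 10–11, Plan C advances.
Round 3: Plan C vs Option I — 11–10, Plan C advances.
The agenda winner is Plan C.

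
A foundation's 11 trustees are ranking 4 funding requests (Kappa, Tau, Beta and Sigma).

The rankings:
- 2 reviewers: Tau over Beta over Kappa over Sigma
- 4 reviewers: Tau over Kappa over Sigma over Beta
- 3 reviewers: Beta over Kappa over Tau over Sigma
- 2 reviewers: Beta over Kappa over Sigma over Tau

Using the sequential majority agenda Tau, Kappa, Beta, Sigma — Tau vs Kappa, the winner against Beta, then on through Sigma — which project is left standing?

Round 1: Tau vs Kappa — 6–5, Tau advances.
Round 2: Tau vs Beta — 6–5, Tau advances.
Round 3: Tau vs Sigma — 9–2, Tau advances.
Tau survives the agenda.

Tau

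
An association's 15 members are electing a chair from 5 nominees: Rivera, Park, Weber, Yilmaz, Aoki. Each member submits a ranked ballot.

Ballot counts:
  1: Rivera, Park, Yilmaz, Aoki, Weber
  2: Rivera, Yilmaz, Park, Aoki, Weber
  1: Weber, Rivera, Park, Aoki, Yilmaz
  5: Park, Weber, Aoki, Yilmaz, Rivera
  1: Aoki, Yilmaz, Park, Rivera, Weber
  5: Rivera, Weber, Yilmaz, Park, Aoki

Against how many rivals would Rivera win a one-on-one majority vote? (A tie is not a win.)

4

Rivera against each rival (15 voters):
Rivera vs Park: Rivera, 9–6.
Rivera–Weber: Rivera 9–6.
Rivera vs Yilmaz: Rivera preferred on 1+2+1+5 = 9 ballots; Rivera wins 9–6.
Rivera vs Aoki: Rivera preferred on 1+2+1+5 = 9 ballots; Rivera wins 9–6.
Rivera beats Park, Weber, Yilmaz, Aoki — 4 pairwise wins.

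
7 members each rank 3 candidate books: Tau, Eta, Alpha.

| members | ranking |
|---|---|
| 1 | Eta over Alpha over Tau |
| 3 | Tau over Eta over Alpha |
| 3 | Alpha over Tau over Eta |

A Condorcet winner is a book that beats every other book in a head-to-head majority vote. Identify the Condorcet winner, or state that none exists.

none

Check each pair by majority over 7 ballots:
Tau vs Eta: Tau is ranked higher on 3+3 = 6 ballots, Eta on 1. Tau wins 6–1.
Tau vs Alpha: Tau preferred on 3 ballots; Alpha wins 4–3.
Eta vs Alpha: 1+3 = 4 for Eta, 3 for Alpha — Eta by 4–3.
Every book loses at least once (Tau loses to Alpha; Eta loses to Tau; Alpha loses to Eta). The majority relation contains the cycle Tau > Eta > Alpha > Tau, so there is no Condorcet winner.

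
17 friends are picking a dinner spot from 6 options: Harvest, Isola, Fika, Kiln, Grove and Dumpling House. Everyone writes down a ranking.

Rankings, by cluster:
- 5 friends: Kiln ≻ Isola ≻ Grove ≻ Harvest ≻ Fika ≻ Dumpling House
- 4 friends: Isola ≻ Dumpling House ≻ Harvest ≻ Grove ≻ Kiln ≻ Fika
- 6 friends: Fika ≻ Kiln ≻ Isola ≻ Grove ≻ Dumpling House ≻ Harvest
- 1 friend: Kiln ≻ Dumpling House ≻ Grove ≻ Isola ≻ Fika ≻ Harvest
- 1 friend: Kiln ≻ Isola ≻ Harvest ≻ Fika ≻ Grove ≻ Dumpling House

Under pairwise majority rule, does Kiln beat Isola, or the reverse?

Ballots ranking Kiln above Isola: 5 + 6 + 1 + 1 = 13.
Ballots ranking Isola above Kiln: 17 − 13 = 4.
Kiln wins the head-to-head 13–4.

Kiln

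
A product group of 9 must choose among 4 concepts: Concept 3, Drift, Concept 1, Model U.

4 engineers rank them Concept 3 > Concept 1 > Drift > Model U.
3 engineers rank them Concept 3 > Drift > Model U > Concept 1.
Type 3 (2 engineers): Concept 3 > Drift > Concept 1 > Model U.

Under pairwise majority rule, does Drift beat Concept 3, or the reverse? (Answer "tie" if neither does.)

Concept 3

No ballot ranks Drift above Concept 3: 0.
Ballots ranking Concept 3 above Drift: 9 − 0 = 9.
Concept 3 wins the head-to-head 9–0.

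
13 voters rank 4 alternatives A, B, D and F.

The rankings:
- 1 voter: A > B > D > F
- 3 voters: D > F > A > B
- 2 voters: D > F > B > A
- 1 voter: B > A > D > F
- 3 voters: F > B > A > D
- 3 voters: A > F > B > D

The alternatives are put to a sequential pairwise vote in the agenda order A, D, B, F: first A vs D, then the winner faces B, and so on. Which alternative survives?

Round 1: A vs D — 8–5, A advances.
Round 2: A vs B — 7–6, A advances.
Round 3: A vs F — 5–8, F advances.
The agenda winner is F.

F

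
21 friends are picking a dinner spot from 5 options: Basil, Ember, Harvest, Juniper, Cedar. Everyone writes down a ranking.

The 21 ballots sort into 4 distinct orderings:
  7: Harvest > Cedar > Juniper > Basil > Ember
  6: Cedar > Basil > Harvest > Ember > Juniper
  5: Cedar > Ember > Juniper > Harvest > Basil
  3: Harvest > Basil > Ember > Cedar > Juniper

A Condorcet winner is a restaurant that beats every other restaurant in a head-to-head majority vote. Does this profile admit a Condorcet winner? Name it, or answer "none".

Cedar

Check each pair by majority over 21 ballots:
Basil vs Ember: Basil is ranked higher on 7+6+3 = 16 ballots, Ember on 5. Basil wins 16–5.
Basil vs Harvest: 6 for Basil, 15 for Harvest — Harvest by 15–6.
Basil vs Juniper: 6+3 = 9 for Basil, 12 for Juniper — Juniper by 12–9.
Basil vs Cedar: Basil is ranked higher on 3 ballots, Cedar on 18. Cedar wins 18–3.
Ember vs Harvest: Ember is ranked higher on 5 ballots, Harvest on 16. Harvest wins 16–5.
Ember vs Juniper: 6+5+3 = 14 for Ember, 7 for Juniper — Ember by 14–7.
Ember vs Cedar: 3 for Ember, 18 for Cedar — Cedar by 18–3.
Harvest vs Juniper: 16 to 5, Harvest.
Harvest vs Cedar: Harvest is ranked higher on 7+3 = 10 ballots, Cedar on 11. Cedar wins 11–10.
Juniper vs Cedar: 0 for Juniper, 21 for Cedar — Cedar by 21–0.
Cedar beats each of Basil, Ember, Harvest, Juniper — Cedar is the Condorcet winner.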